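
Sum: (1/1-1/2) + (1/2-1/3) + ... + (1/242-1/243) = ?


Telescoping: adjacent terms cancel.
= 1/1 - 1/243
= 1 - 1/243 = 242/243

Sum = 242/243


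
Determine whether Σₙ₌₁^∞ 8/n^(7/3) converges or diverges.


p-series test: Σ c/n^p converges if p > 1, diverges if p ≤ 1 (constant c > 0 doesn't affect convergence).
p = 7/3
7/3 > 1 → CONVERGES

Converges (p = 7/3 > 1)


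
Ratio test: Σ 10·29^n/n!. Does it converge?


aₙ = 10·29^n/n!
a_{n+1}/aₙ = 29^(n+1)/(n+1)! × n!/29^n  (constant 10 cancels)
= 29/(n+1)
L = lim(n→∞) 29/(n+1) = 0
L < 1 → series CONVERGES

Converges (ratio test: L = 0 < 1)


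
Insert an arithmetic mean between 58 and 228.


AM = (58 + 228)/2 = 286/2 = 143

AM = 143


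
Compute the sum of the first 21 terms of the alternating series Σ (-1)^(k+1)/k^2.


S = 1 - 1/4 + 1/9 - 1/16 + 1/25 - 1/36 + 1/49 - 1/64 ± ...
= 0.8235
(Full series converges to +π²/12 ≈ +0.8225)

S_21 = 0.8235


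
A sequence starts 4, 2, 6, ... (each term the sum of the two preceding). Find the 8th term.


Computing iteratively: 4, 2, 6, 8, 14, 22, 36, 58
a_8 = 58

a_8 = 58


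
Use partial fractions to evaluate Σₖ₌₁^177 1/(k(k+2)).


1/(k(k+2)) = (1/2)·(1/k - 1/(k+2)) (partial fractions)
Telescoping: Σ = (1/2)·(1 + 1/2 - 1/178 - 1/179) = 11859/15931

Sum = 11859/15931


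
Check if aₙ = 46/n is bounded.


a₁ = 46, a₂ = 46/2, a₃ = 46/3, ...
0 < aₙ ≤ 46 for all n ≥ 1
Lower bound: 0, Upper bound: 46
The sequence IS bounded

Bounded (0 < aₙ ≤ 46)


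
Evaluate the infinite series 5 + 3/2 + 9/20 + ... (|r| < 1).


S∞ = a₁/(1-r) = 5/(1 - 3/10)
= 5/(7/10)
= 50/7

S∞ = 50/7


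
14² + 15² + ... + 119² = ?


Σₖ₌14^119 k² = Σₖ₌₁^119 k² − Σₖ₌₁^13 k²
= 119·120·239/6 − 13·14·27/6
= 568820 − 819 = 568001

Σk² = 568001


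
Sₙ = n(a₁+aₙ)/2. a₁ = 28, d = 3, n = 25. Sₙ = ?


aₙ = 28 + (25-1)×3 = 100
Sₙ = n(a₁+aₙ)/2 = 25×(28+100)/2
= 25×128/2 = 1600

S_25 = 1600


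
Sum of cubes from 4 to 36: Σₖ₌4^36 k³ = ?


Σₖ₌4^36 k³ = [36·37/2]² − [3·4/2]²
= 443556 − 36 = 443520

Σk³ = 443520


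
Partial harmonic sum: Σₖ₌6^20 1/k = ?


Σₖ₌6^20 1/k = 1/6 + 1/7 + 1/8 + ... + 1/20
= 101994671/77597520
≈ 1.3144

Sum = 101994671/77597520 ≈ 1.3144


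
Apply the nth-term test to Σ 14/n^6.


lim(n→∞) 14/n^6 = 0
lim aₙ = 0 → nth-term test is INCONCLUSIVE
(Need other tests; this is actually a convergent p-series with p=6 > 1)

Inconclusive (lim aₙ = 0; need another test)


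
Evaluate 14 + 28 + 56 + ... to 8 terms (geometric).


Sₙ = 14×(2^8 - 1)/(2 - 1)
= 14×(256 - 1)/1
= 14×255/1
= 3570

S_8 = 3570


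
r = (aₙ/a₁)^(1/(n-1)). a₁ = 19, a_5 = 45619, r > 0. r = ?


r^(n-1) = aₙ/a₁
r^4 = 45619/19 = 2401
r = 2401^(1/4)
= ±7; taking r > 0 gives r = 7

r = 7


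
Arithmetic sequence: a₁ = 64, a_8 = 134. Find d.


d = (aₙ - a₁)/(n-1)
= (134 - 64)/(8-1)
= 70/7 = 10

d = 10


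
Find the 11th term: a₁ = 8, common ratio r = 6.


aₙ = a₁·r^(n-1)
= 8×6^10
= 8×60466176
= 483729408

a_11 = 483729408


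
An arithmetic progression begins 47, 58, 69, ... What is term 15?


aₙ = a₁ + (n-1)d
= 47 + (15-1)×11
= 47 + 154
= 201

a_15 = 201


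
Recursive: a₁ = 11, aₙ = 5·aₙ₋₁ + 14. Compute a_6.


Computing step by step:
a_1 = 11
a_2 = 69
a_3 = 359
a_4 = 1809
a_5 = 9059
a_6 = 45309


a_6 = 45309


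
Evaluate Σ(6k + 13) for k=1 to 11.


Σ(6k+13) = 6·Σk + 13·n
= 6·66 + 13·11
= 396 + 143 = 539

Σ = 539


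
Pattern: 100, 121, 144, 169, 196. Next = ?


Pattern: perfect squares: n²
Terms: 100, 121, 144, 169, 196
Next term = 225

Next term = 225


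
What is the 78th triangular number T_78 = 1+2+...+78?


n(n+1)/2 = 78×79/2 = 6162/2 = 3081

Σk = 3081


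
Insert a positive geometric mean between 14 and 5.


GM = √(14×5) = √70 = 8.3666

GM = 8.3666


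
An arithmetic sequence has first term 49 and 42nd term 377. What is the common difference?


d = (aₙ - a₁)/(n-1)
= (377 - 49)/(42-1)
= 328/41 = 8

d = 8


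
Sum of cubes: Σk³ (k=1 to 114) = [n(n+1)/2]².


n(n+1)/2 = 114×115/2 = 6555
Σk³ = 6555² = 42968025

Σk³ = 42968025


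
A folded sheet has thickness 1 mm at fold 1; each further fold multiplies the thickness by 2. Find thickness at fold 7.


aₙ = a₁·r^(n-1)
= 1×2^6
= 1×64
= 64

a_7 = 64


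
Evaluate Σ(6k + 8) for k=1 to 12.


Σ(6k+8) = 6·Σk + 8·n
= 6·78 + 8·12
= 468 + 96 = 564

Σ = 564


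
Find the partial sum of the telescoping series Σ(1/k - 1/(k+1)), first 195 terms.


Telescoping: adjacent terms cancel.
= 1/1 - 1/196
= 1 - 1/196 = 195/196

Sum = 195/196


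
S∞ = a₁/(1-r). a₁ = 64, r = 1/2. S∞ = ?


S∞ = a₁/(1-r) = 64/(1 - 1/2)
= 64/(1/2)
= 128

S∞ = 128


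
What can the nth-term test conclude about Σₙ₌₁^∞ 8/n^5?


lim(n→∞) 8/n^5 = 0
lim aₙ = 0 → nth-term test is INCONCLUSIVE
(Need other tests; this is actually a convergent p-series with p=5 > 1)

Inconclusive (lim aₙ = 0; need another test)


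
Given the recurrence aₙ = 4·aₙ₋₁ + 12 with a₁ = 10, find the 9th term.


Computing step by step:
a_1 = 10
a_2 = 52
a_3 = 220
a_4 = 892
a_5 = 3580
a_6 = 14332
a_7 = 57340
a_8 = 229372
a_9 = 917500


a_9 = 917500


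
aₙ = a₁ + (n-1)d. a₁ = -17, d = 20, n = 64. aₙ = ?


aₙ = a₁ + (n-1)d
= -17 + (64-1)×20
= -17 + 1260
= 1243

a_64 = 1243


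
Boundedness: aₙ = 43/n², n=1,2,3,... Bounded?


a₁ = 43, a₂ = 43/4, a₃ = 43/9, ...
0 < aₙ ≤ 43 for all n ≥ 1
The sequence IS bounded

Bounded (0 < aₙ ≤ 43)


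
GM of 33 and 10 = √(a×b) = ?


GM = √(33×10) = √330 = 18.1659

GM = 18.1659


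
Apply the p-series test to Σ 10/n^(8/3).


p-series test: Σ c/n^p converges if p > 1, diverges if p ≤ 1 (constant c > 0 doesn't affect convergence).
p = 8/3
8/3 > 1 → CONVERGES

Converges (p = 8/3 > 1)


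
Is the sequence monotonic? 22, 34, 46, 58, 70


Differences: 12, 12, 12, 12
All differences > 0 → strictly INCREASING

Monotonically increasing


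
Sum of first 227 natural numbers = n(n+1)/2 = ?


n(n+1)/2 = 227×228/2 = 51756/2 = 25878

Σk = 25878


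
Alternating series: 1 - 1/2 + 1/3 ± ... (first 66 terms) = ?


S = 1 - 1/2 + 1/3 - 1/4 + 1/5 - 1/6 + 1/7 - 1/8 ± ...
= 0.6856
(Full series converges to +ln(2) ≈ +0.6931)

S_66 = 0.6856


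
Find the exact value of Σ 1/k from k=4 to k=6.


Σₖ₌4^6 1/k = 1/4 + 1/5 + 1/6
= 37/60
≈ 0.6167

Sum = 37/60 ≈ 0.6167


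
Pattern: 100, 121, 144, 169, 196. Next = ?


Pattern: perfect squares: n²
Terms: 100, 121, 144, 169, 196
Next term = 225

Next term = 225


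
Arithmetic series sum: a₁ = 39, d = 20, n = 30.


aₙ = 39 + (30-1)×20 = 619
Sₙ = n(a₁+aₙ)/2 = 30×(39+619)/2
= 30×658/2 = 9870

S_30 = 9870


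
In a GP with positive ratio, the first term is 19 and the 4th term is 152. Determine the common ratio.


r^(n-1) = aₙ/a₁
r^3 = 152/19 = 8
r = 8^(1/3)
= 2

r = 2


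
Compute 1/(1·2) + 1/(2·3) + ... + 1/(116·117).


1/(k(k+1)) = 1/k - 1/(k+1) (partial fractions)
Telescoping: Σ = 1 - 1/117 = 116/117

Sum = 116/117


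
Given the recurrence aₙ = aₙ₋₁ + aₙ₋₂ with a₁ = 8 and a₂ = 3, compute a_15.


Computing iteratively: 8, 3, 11, 14, 25, 39, 64, 103, 167, 270, 437, 707, ...
a_15 = 2995

a_15 = 2995


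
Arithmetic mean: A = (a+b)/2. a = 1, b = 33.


AM = (1 + 33)/2 = 34/2 = 17

AM = 17


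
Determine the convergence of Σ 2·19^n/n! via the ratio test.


aₙ = 2·19^n/n!
a_{n+1}/aₙ = 19^(n+1)/(n+1)! × n!/19^n  (constant 2 cancels)
= 19/(n+1)
L = lim(n→∞) 19/(n+1) = 0
L < 1 → series CONVERGES

Converges (ratio test: L = 0 < 1)


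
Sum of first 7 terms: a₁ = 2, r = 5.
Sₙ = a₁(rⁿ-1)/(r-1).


Sₙ = 2×(5^7 - 1)/(5 - 1)
= 2×(78125 - 1)/4
= 2×78124/4
= 39062

S_7 = 39062


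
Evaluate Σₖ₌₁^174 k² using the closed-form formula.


n = 174
n(n+1)(2n+1)/6 = 174×175×349/6
= 10627050/6 = 1771175

Σk² = 1771175


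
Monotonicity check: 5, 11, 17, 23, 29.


Differences: 6, 6, 6, 6
All differences > 0 → strictly INCREASING

Monotonically increasing


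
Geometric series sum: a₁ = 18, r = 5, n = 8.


Sₙ = 18×(5^8 - 1)/(5 - 1)
= 18×(390625 - 1)/4
= 18×390624/4
= 1757808

S_8 = 1757808


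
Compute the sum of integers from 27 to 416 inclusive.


Σₖ₌27^416 k = Σₖ₌₁^416 k − Σₖ₌₁^26 k
= 416·417/2 − 26·27/2
= 86736 − 351 = 86385

Σk = 86385


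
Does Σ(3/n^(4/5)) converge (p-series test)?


p-series test: Σ c/n^p converges if p > 1, diverges if p ≤ 1 (constant c > 0 doesn't affect convergence).
p = 4/5
4/5 ≤ 1 → DIVERGES

Diverges (p = 4/5 ≤ 1)


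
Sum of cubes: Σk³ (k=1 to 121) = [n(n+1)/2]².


n(n+1)/2 = 121×122/2 = 7381
Σk³ = 7381² = 54479161

Σk³ = 54479161


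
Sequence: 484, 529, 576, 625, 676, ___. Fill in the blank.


Pattern: perfect squares: n²
Terms: 484, 529, 576, 625, 676
Next term = 729

Next term = 729


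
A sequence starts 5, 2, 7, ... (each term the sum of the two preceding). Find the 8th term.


Computing iteratively: 5, 2, 7, 9, 16, 25, 41, 66
a_8 = 66

a_8 = 66


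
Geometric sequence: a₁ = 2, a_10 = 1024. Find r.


r^(n-1) = aₙ/a₁
r^9 = 1024/2 = 512
r = 512^(1/9)
= 2

r = 2


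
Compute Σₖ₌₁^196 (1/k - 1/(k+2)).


Telescoping with gap 2: two head and two tail terms survive.
= (1 + 1/2) - (1/197 + 1/198)
= 3/2 - 1/197 - 1/198 = 29057/19503

Sum = 29057/19503


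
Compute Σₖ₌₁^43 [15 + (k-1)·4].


aₙ = 15 + (43-1)×4 = 183
Sₙ = n(a₁+aₙ)/2 = 43×(15+183)/2
= 43×198/2 = 4257

S_43 = 4257


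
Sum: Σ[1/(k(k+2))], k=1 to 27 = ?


1/(k(k+2)) = (1/2)·(1/k - 1/(k+2)) (partial fractions)
Telescoping: Σ = (1/2)·(1 + 1/2 - 1/28 - 1/29) = 1161/1624

Sum = 1161/1624


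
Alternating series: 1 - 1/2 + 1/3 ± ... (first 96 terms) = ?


S = 1 - 1/2 + 1/3 - 1/4 + 1/5 - 1/6 + 1/7 - 1/8 ± ...
= 0.688
(Full series converges to +ln(2) ≈ +0.6931)

S_96 = 0.688


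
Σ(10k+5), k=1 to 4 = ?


Σ(10k+5) = 10·Σk + 5·n
= 10·10 + 5·4
= 100 + 20 = 120

Σ = 120


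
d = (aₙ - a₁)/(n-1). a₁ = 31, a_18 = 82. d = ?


d = (aₙ - a₁)/(n-1)
= (82 - 31)/(18-1)
= 51/17 = 3

d = 3


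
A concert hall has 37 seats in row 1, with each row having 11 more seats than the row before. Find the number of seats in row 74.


aₙ = a₁ + (n-1)d
= 37 + (74-1)×11
= 37 + 803
= 840

a_74 = 840


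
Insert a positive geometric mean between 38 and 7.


GM = √(38×7) = √266 = 16.3095

GM = 16.3095


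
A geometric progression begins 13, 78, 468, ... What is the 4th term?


aₙ = a₁·r^(n-1)
= 13×6^3
= 13×216
= 2808

a_4 = 2808


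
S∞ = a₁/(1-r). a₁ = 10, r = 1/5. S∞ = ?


S∞ = a₁/(1-r) = 10/(1 - 1/5)
= 10/(4/5)
= 25/2

S∞ = 25/2


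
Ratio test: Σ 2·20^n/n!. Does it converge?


aₙ = 2·20^n/n!
a_{n+1}/aₙ = 20^(n+1)/(n+1)! × n!/20^n  (constant 2 cancels)
= 20/(n+1)
L = lim(n→∞) 20/(n+1) = 0
L < 1 → series CONVERGES

Converges (ratio test: L = 0 < 1)


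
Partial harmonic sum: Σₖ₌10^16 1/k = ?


Σₖ₌10^16 1/k = 1/10 + 1/11 + 1/12 + 1/13 + 1/14 + 1/15 + 1/16
= 8837/16016
≈ 0.5518

Sum = 8837/16016 ≈ 0.5518


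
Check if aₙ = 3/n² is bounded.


a₁ = 3, a₂ = 3/4, a₃ = 3/9, ...
0 < aₙ ≤ 3 for all n ≥ 1
The sequence IS bounded

Bounded (0 < aₙ ≤ 3)


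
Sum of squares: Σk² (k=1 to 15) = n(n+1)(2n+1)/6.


n = 15
n(n+1)(2n+1)/6 = 15×16×31/6
= 7440/6 = 1240

Σk² = 1240


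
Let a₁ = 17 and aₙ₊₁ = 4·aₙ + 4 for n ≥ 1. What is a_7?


Computing step by step:
a_1 = 17
a_2 = 72
a_3 = 292
a_4 = 1172
a_5 = 4692
a_6 = 18772
a_7 = 75092


a_7 = 75092


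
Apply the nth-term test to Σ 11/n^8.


lim(n→∞) 11/n^8 = 0
lim aₙ = 0 → nth-term test is INCONCLUSIVE
(Need other tests; this is actually a convergent p-series with p=8 > 1)

Inconclusive (lim aₙ = 0; need another test)


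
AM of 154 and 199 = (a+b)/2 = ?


AM = (154 + 199)/2 = 353/2 = 176.5

AM = 176.5


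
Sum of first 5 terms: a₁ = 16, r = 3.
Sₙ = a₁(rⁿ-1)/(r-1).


Sₙ = 16×(3^5 - 1)/(3 - 1)
= 16×(243 - 1)/2
= 16×242/2
= 1936

S_5 = 1936


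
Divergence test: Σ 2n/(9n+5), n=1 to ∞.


lim(n→∞) 2n/(9n+5) = 2/9 = 2/9  (divide numerator and denominator by n)
lim aₙ = 2/9 ≠ 0 → series DIVERGES

Diverges (lim aₙ = 2/9 ≠ 0)


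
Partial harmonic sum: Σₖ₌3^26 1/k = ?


Σₖ₌3^26 1/k = 1/3 + 1/4 + 1/5 + ... + 1/26
= 21010170067/8923714800
≈ 2.3544

Sum = 21010170067/8923714800 ≈ 2.3544


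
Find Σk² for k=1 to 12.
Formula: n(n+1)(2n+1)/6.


n = 12
n(n+1)(2n+1)/6 = 12×13×25/6
= 3900/6 = 650

Σk² = 650


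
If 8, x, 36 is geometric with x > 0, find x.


GM = √(8×36) = √288 = 16.9706

GM = 16.9706


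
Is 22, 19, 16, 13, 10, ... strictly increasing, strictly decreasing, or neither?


Differences: -3, -3, -3, -3
All differences < 0 → strictly DECREASING

Monotonically decreasing


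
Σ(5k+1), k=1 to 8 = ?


Σ(5k+1) = 5·Σk + 1·n
= 5·36 + 1·8
= 180 + 8 = 188

Σ = 188


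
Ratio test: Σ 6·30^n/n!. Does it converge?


aₙ = 6·30^n/n!
a_{n+1}/aₙ = 30^(n+1)/(n+1)! × n!/30^n  (constant 6 cancels)
= 30/(n+1)
L = lim(n→∞) 30/(n+1) = 0
L < 1 → series CONVERGES

Converges (ratio test: L = 0 < 1)


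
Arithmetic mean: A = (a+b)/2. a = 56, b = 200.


AM = (56 + 200)/2 = 256/2 = 128

AM = 128


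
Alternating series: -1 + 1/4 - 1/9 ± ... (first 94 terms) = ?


S = -1 + 1/4 - 1/9 + 1/16 - 1/25 + 1/36 - 1/49 + 1/64 ± ...
= -0.8224
(Full series converges to -π²/12 ≈ -0.8225)

S_94 = -0.8224


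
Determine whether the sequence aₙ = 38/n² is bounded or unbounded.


a₁ = 38, a₂ = 38/4, a₃ = 38/9, ...
0 < aₙ ≤ 38 for all n ≥ 1
The sequence IS bounded

Bounded (0 < aₙ ≤ 38)


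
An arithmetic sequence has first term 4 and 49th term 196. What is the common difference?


d = (aₙ - a₁)/(n-1)
= (196 - 4)/(49-1)
= 192/48 = 4

d = 4


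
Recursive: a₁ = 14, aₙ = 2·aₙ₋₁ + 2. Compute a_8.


Computing step by step:
a_1 = 14
a_2 = 30
a_3 = 62
a_4 = 126
a_5 = 254
a_6 = 510
a_7 = 1022
a_8 = 2046


a_8 = 2046


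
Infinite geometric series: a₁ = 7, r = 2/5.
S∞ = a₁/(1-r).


S∞ = a₁/(1-r) = 7/(1 - 2/5)
= 7/(3/5)
= 35/3

S∞ = 35/3


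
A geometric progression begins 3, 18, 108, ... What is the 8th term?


aₙ = a₁·r^(n-1)
= 3×6^7
= 3×279936
= 839808

a_8 = 839808


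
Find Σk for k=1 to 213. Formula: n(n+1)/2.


n(n+1)/2 = 213×214/2 = 45582/2 = 22791

Σk = 22791


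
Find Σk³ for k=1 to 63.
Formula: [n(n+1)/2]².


n(n+1)/2 = 63×64/2 = 2016
Σk³ = 2016² = 4064256

Σk³ = 4064256


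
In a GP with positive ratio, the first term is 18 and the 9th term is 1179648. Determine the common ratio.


r^(n-1) = aₙ/a₁
r^8 = 1179648/18 = 65536
r = 65536^(1/8)
= ±4; taking r > 0 gives r = 4

r = 4


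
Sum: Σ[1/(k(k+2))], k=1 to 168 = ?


1/(k(k+2)) = (1/2)·(1/k - 1/(k+2)) (partial fractions)
Telescoping: Σ = (1/2)·(1 + 1/2 - 1/169 - 1/170) = 10689/14365

Sum = 10689/14365


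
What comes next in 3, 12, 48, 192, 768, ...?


Pattern: geometric (r=4)
Terms: 3, 12, 48, 192, 768
Next term = 3072

Next term = 3072


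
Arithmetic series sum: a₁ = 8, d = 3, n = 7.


aₙ = 8 + (7-1)×3 = 26
Sₙ = n(a₁+aₙ)/2 = 7×(8+26)/2
= 7×34/2 = 119

S_7 = 119


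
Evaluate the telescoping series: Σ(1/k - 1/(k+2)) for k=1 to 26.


Telescoping with gap 2: two head and two tail terms survive.
= (1 + 1/2) - (1/27 + 1/28)
= 3/2 - 1/27 - 1/28 = 1079/756

Sum = 1079/756


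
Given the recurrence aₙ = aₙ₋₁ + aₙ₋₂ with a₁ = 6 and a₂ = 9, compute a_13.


Computing iteratively: 6, 9, 15, 24, 39, 63, 102, 165, 267, 432, 699, 1131, ...
a_13 = 1830

a_13 = 1830


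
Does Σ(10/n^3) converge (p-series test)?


p-series test: Σ c/n^p converges if p > 1, diverges if p ≤ 1 (constant c > 0 doesn't affect convergence).
p = 3
3 > 1 → CONVERGES

Converges (p = 3 > 1)


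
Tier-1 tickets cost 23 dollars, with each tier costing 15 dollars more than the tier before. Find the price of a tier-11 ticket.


aₙ = a₁ + (n-1)d
= 23 + (11-1)×15
= 23 + 150
= 173

a_11 = 173


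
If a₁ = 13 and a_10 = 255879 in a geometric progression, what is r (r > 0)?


r^(n-1) = aₙ/a₁
r^9 = 255879/13 = 19683
r = 19683^(1/9)
= 3

r = 3


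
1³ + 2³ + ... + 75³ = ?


n(n+1)/2 = 75×76/2 = 2850
Σk³ = 2850² = 8122500

Σk³ = 8122500


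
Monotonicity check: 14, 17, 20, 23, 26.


Differences: 3, 3, 3, 3
All differences > 0 → strictly INCREASING

Monotonically increasing


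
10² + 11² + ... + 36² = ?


Σₖ₌10^36 k² = Σₖ₌₁^36 k² − Σₖ₌₁^9 k²
= 36·37·73/6 − 9·10·19/6
= 16206 − 285 = 15921

Σk² = 15921


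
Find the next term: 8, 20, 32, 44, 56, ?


Pattern: arithmetic (d=12)
Terms: 8, 20, 32, 44, 56
Next term = 68

Next term = 68


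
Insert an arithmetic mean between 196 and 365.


AM = (196 + 365)/2 = 561/2 = 280.5

AM = 280.5


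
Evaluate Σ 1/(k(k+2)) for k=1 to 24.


1/(k(k+2)) = (1/2)·(1/k - 1/(k+2)) (partial fractions)
Telescoping: Σ = (1/2)·(1 + 1/2 - 1/25 - 1/26) = 231/325

Sum = 231/325


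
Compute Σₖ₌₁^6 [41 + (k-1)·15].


aₙ = 41 + (6-1)×15 = 116
Sₙ = n(a₁+aₙ)/2 = 6×(41+116)/2
= 6×157/2 = 471

S_6 = 471


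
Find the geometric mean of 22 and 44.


GM = √(22×44) = √968 = 31.1127

GM = 31.1127


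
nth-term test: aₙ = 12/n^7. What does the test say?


lim(n→∞) 12/n^7 = 0
lim aₙ = 0 → nth-term test is INCONCLUSIVE
(Need other tests; this is actually a convergent p-series with p=7 > 1)

Inconclusive (lim aₙ = 0; need another test)


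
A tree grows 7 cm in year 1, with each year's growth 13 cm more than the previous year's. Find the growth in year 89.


aₙ = a₁ + (n-1)d
= 7 + (89-1)×13
= 7 + 1144
= 1151

a_89 = 1151


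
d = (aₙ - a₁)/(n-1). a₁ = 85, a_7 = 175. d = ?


d = (aₙ - a₁)/(n-1)
= (175 - 85)/(7-1)
= 90/6 = 15

d = 15


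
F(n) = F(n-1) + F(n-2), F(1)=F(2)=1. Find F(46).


Fibonacci sequence: 1, 1, 2, 3, 5, 8, 13, 21, 34, 55, 89, ...
F(46) = 1836311903

F(46) = 1836311903


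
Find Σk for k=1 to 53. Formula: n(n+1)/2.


n(n+1)/2 = 53×54/2 = 2862/2 = 1431

Σk = 1431


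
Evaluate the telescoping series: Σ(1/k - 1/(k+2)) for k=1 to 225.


Telescoping with gap 2: two head and two tail terms survive.
= (1 + 1/2) - (1/226 + 1/227)
= 3/2 - 1/226 - 1/227 = 38250/25651

Sum = 38250/25651


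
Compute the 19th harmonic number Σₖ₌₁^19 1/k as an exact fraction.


H_19 = 1/1 + 1/2 + 1/3 + ... + 1/19
= 275295799/77597520
≈ 3.5477

H_19 = 275295799/77597520 ≈ 3.5477


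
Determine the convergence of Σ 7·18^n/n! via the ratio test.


aₙ = 7·18^n/n!
a_{n+1}/aₙ = 18^(n+1)/(n+1)! × n!/18^n  (constant 7 cancels)
= 18/(n+1)
L = lim(n→∞) 18/(n+1) = 0
L < 1 → series CONVERGES

Converges (ratio test: L = 0 < 1)


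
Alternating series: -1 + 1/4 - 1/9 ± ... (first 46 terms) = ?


S = -1 + 1/4 - 1/9 + 1/16 - 1/25 + 1/36 - 1/49 + 1/64 ± ...
= -0.8222
(Full series converges to -π²/12 ≈ -0.8225)

S_46 = -0.8222


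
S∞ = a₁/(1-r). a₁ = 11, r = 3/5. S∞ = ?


S∞ = a₁/(1-r) = 11/(1 - 3/5)
= 11/(2/5)
= 55/2

S∞ = 55/2


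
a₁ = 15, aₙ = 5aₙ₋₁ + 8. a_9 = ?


Computing step by step:
a_1 = 15
a_2 = 83
a_3 = 423
a_4 = 2123
a_5 = 10623
a_6 = 53123
a_7 = 265623
a_8 = 1328123
a_9 = 6640623


a_9 = 6640623


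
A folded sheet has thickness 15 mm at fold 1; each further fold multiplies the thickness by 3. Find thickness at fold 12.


aₙ = a₁·r^(n-1)
= 15×3^11
= 15×177147
= 2657205

a_12 = 2657205


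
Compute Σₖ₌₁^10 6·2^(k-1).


Sₙ = 6×(2^10 - 1)/(2 - 1)
= 6×(1024 - 1)/1
= 6×1023/1
= 6138

S_10 = 6138


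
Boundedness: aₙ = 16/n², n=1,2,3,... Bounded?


a₁ = 16, a₂ = 16/4, a₃ = 16/9, ...
0 < aₙ ≤ 16 for all n ≥ 1
The sequence IS bounded

Bounded (0 < aₙ ≤ 16)


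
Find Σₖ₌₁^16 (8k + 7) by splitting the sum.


Σ(8k+7) = 8·Σk + 7·n
= 8·136 + 7·16
= 1088 + 112 = 1200

Σ = 1200


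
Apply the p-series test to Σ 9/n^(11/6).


p-series test: Σ c/n^p converges if p > 1, diverges if p ≤ 1 (constant c > 0 doesn't affect convergence).
p = 11/6
11/6 > 1 → CONVERGES

Converges (p = 11/6 > 1)


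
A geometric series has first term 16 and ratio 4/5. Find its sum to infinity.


S∞ = a₁/(1-r) = 16/(1 - 4/5)
= 16/(1/5)
= 80

S∞ = 80


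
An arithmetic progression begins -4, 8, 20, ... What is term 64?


aₙ = a₁ + (n-1)d
= -4 + (64-1)×12
= -4 + 756
= 752

a_64 = 752


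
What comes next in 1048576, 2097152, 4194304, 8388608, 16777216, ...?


Pattern: powers of 2: 2ⁿ
Terms: 1048576, 2097152, 4194304, 8388608, 16777216
Next term = 33554432

Next term = 33554432


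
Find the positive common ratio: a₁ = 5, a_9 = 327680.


r^(n-1) = aₙ/a₁
r^8 = 327680/5 = 65536
r = 65536^(1/8)
= ±4; taking r > 0 gives r = 4

r = 4


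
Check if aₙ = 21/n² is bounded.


a₁ = 21, a₂ = 21/4, a₃ = 21/9, ...
0 < aₙ ≤ 21 for all n ≥ 1
The sequence IS bounded

Bounded (0 < aₙ ≤ 21)


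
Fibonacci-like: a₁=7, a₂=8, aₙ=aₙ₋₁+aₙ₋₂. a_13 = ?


Computing iteratively: 7, 8, 15, 23, 38, 61, 99, 160, 259, 419, 678, 1097, ...
a_13 = 1775

a_13 = 1775


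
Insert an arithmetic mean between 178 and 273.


AM = (178 + 273)/2 = 451/2 = 225.5

AM = 225.5


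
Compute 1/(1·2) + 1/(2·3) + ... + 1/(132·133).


1/(k(k+1)) = 1/k - 1/(k+1) (partial fractions)
Telescoping: Σ = 1 - 1/133 = 132/133

Sum = 132/133


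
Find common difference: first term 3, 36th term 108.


d = (aₙ - a₁)/(n-1)
= (108 - 3)/(36-1)
= 105/35 = 3

d = 3


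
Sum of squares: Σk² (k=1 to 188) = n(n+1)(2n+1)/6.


n = 188
n(n+1)(2n+1)/6 = 188×189×377/6
= 13395564/6 = 2232594

Σk² = 2232594


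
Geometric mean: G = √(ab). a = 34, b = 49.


GM = √(34×49) = √1666 = 40.8167

GM = 40.8167


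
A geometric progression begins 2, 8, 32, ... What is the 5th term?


aₙ = a₁·r^(n-1)
= 2×4^4
= 2×256
= 512

a_5 = 512


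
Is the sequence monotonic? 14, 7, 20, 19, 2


Differences: -7, 13, -1, -17
Difference at position 2 is +13 (> 0) but position 1 is -7 (< 0) — sequence both rises and falls
→ NOT monotonic

Not monotonic


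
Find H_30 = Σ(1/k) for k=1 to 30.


H_30 = 1/1 + 1/2 + 1/3 + ... + 1/30
= 9304682830147/2329089562800
≈ 3.995

H_30 = 9304682830147/2329089562800 ≈ 3.995


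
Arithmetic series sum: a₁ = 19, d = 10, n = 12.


aₙ = 19 + (12-1)×10 = 129
Sₙ = n(a₁+aₙ)/2 = 12×(19+129)/2
= 12×148/2 = 888

S_12 = 888


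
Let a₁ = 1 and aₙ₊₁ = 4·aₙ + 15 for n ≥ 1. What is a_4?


Computing step by step:
a_1 = 1
a_2 = 19
a_3 = 91
a_4 = 379


a_4 = 379


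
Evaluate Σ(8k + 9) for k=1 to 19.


Σ(8k+9) = 8·Σk + 9·n
= 8·190 + 9·19
= 1520 + 171 = 1691

Σ = 1691


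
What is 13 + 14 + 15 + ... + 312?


Σₖ₌13^312 k = Σₖ₌₁^312 k − Σₖ₌₁^12 k
= 312·313/2 − 12·13/2
= 48828 − 78 = 48750

Σk = 48750


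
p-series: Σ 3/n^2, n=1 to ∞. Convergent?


p-series test: Σ c/n^p converges if p > 1, diverges if p ≤ 1 (constant c > 0 doesn't affect convergence).
p = 2
2 > 1 → CONVERGES

Converges (p = 2 > 1)


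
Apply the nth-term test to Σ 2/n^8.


lim(n→∞) 2/n^8 = 0
lim aₙ = 0 → nth-term test is INCONCLUSIVE
(Need other tests; this is actually a convergent p-series with p=8 > 1)

Inconclusive (lim aₙ = 0; need another test)


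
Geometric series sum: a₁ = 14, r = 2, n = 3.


Sₙ = 14×(2^3 - 1)/(2 - 1)
= 14×(8 - 1)/1
= 14×7/1
= 98

S_3 = 98


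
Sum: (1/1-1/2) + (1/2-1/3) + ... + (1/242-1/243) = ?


Telescoping: adjacent terms cancel.
= 1/1 - 1/243
= 1 - 1/243 = 242/243

Sum = 242/243


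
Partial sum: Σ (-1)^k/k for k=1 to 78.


S = -1 + 1/2 - 1/3 + 1/4 - 1/5 + 1/6 - 1/7 + 1/8 ± ...
= -0.6868
(Full series converges to -ln(2) ≈ -0.6931)

S_78 = -0.6868


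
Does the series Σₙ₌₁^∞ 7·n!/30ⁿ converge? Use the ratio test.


aₙ = 7·n!/30^n
a_{n+1}/aₙ = (n+1)!/30^(n+1) × 30^n/n!  (constant 7 cancels)
= (n+1)/30
L = lim(n→∞) (n+1)/30 = ∞
L > 1 → series DIVERGES

Diverges (ratio test: L = ∞ > 1)


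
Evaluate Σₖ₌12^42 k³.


Σₖ₌12^42 k³ = [42·43/2]² − [11·12/2]²
= 815409 − 4356 = 811053

Σk³ = 811053


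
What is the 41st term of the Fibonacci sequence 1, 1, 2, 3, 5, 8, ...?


Fibonacci sequence: 1, 1, 2, 3, 5, 8, 13, 21, 34, 55, 89, ...
F(41) = 165580141

F(41) = 165580141


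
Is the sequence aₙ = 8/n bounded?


a₁ = 8, a₂ = 8/2, a₃ = 8/3, ...
0 < aₙ ≤ 8 for all n ≥ 1
Lower bound: 0, Upper bound: 8
The sequence IS bounded

Bounded (0 < aₙ ≤ 8)


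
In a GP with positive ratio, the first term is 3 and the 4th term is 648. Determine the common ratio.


r^(n-1) = aₙ/a₁
r^3 = 648/3 = 216
r = 216^(1/3)
= 6

r = 6


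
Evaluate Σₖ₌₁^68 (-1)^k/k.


S = -1 + 1/2 - 1/3 + 1/4 - 1/5 + 1/6 - 1/7 + 1/8 ± ...
= -0.6858
(Full series converges to -ln(2) ≈ -0.6931)

S_68 = -0.6858


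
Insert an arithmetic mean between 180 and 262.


AM = (180 + 262)/2 = 442/2 = 221

AM = 221


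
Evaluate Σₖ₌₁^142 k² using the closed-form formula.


n = 142
n(n+1)(2n+1)/6 = 142×143×285/6
= 5787210/6 = 964535

Σk² = 964535


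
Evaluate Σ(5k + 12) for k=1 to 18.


Σ(5k+12) = 5·Σk + 12·n
= 5·171 + 12·18
= 855 + 216 = 1071

Σ = 1071


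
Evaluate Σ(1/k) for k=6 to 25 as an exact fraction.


Σₖ₌6^25 1/k = 1/6 + 1/7 + 1/8 + ... + 1/25
= 13676707007/8923714800
≈ 1.5326

Sum = 13676707007/8923714800 ≈ 1.5326


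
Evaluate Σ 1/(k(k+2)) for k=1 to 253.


1/(k(k+2)) = (1/2)·(1/k - 1/(k+2)) (partial fractions)
Telescoping: Σ = (1/2)·(1 + 1/2 - 1/254 - 1/255) = 48323/64770

Sum = 48323/64770


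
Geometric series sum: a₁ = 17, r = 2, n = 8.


Sₙ = 17×(2^8 - 1)/(2 - 1)
= 17×(256 - 1)/1
= 17×255/1
= 4335

S_8 = 4335


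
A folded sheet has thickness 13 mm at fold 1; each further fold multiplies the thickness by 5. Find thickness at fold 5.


aₙ = a₁·r^(n-1)
= 13×5^4
= 13×625
= 8125

a_5 = 8125


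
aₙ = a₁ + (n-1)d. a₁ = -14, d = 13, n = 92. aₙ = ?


aₙ = a₁ + (n-1)d
= -14 + (92-1)×13
= -14 + 1183
= 1169

a_92 = 1169


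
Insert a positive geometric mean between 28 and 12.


GM = √(28×12) = √336 = 18.3303

GM = 18.3303


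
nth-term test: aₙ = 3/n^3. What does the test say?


lim(n→∞) 3/n^3 = 0
lim aₙ = 0 → nth-term test is INCONCLUSIVE
(Need other tests; this is actually a convergent p-series with p=3 > 1)

Inconclusive (lim aₙ = 0; need another test)


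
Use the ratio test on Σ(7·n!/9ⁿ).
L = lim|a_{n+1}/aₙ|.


aₙ = 7·n!/9^n
a_{n+1}/aₙ = (n+1)!/9^(n+1) × 9^n/n!  (constant 7 cancels)
= (n+1)/9
L = lim(n→∞) (n+1)/9 = ∞
L > 1 → series DIVERGES

Diverges (ratio test: L = ∞ > 1)


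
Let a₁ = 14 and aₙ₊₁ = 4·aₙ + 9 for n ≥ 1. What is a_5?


Computing step by step:
a_1 = 14
a_2 = 65
a_3 = 269
a_4 = 1085
a_5 = 4349


a_5 = 4349


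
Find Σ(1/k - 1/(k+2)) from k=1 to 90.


Telescoping with gap 2: two head and two tail terms survive.
= (1 + 1/2) - (1/91 + 1/92)
= 3/2 - 1/91 - 1/92 = 12375/8372

Sum = 12375/8372


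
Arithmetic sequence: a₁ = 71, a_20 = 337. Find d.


d = (aₙ - a₁)/(n-1)
= (337 - 71)/(20-1)
= 266/19 = 14

d = 14


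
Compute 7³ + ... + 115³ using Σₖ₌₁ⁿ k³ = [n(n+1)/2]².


Σₖ₌7^115 k³ = [115·116/2]² − [6·7/2]²
= 44488900 − 441 = 44488459

Σk³ = 44488459


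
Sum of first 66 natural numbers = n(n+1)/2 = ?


n(n+1)/2 = 66×67/2 = 4422/2 = 2211

Σk = 2211


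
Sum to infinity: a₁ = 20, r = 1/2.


S∞ = a₁/(1-r) = 20/(1 - 1/2)
= 20/(1/2)
= 40

S∞ = 40


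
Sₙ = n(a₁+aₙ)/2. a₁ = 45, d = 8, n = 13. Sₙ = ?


aₙ = 45 + (13-1)×8 = 141
Sₙ = n(a₁+aₙ)/2 = 13×(45+141)/2
= 13×186/2 = 1209

S_13 = 1209


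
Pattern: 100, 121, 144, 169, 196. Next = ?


Pattern: perfect squares: n²
Terms: 100, 121, 144, 169, 196
Next term = 225

Next term = 225


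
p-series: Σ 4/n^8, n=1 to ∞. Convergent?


p-series test: Σ c/n^p converges if p > 1, diverges if p ≤ 1 (constant c > 0 doesn't affect convergence).
p = 8
8 > 1 → CONVERGES

Converges (p = 8 > 1)


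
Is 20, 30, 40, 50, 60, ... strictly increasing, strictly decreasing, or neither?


Differences: 10, 10, 10, 10
All differences > 0 → strictly INCREASING

Monotonically increasing


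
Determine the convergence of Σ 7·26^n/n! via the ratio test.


aₙ = 7·26^n/n!
a_{n+1}/aₙ = 26^(n+1)/(n+1)! × n!/26^n  (constant 7 cancels)
= 26/(n+1)
L = lim(n→∞) 26/(n+1) = 0
L < 1 → series CONVERGES

Converges (ratio test: L = 0 < 1)


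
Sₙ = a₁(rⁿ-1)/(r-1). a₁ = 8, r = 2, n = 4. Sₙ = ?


Sₙ = 8×(2^4 - 1)/(2 - 1)
= 8×(16 - 1)/1
= 8×15/1
= 120

S_4 = 120


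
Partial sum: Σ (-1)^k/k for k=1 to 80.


S = -1 + 1/2 - 1/3 + 1/4 - 1/5 + 1/6 - 1/7 + 1/8 ± ...
= -0.6869
(Full series converges to -ln(2) ≈ -0.6931)

S_80 = -0.6869


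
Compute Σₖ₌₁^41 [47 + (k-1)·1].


aₙ = 47 + (41-1)×1 = 87
Sₙ = n(a₁+aₙ)/2 = 41×(47+87)/2
= 41×134/2 = 2747

S_41 = 2747


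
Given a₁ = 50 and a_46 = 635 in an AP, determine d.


d = (aₙ - a₁)/(n-1)
= (635 - 50)/(46-1)
= 585/45 = 13

d = 13


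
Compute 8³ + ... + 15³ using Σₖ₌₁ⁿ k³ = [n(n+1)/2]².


Σₖ₌8^15 k³ = [15·16/2]² − [7·8/2]²
= 14400 − 784 = 13616

Σk³ = 13616


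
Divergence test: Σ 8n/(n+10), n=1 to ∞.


lim(n→∞) 8n/(n+10) = 8/1 = 8  (divide numerator and denominator by n)
lim aₙ = 8 ≠ 0 → series DIVERGES

Diverges (lim aₙ = 8 ≠ 0)


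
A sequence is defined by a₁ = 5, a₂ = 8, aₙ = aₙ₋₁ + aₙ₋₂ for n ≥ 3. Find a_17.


Computing iteratively: 5, 8, 13, 21, 34, 55, 89, 144, 233, 377, 610, 987, ...
a_17 = 10946

a_17 = 10946


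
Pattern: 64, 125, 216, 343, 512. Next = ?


Pattern: perfect cubes: n³
Terms: 64, 125, 216, 343, 512
Next term = 729

Next term = 729


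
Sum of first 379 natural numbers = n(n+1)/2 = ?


n(n+1)/2 = 379×380/2 = 144020/2 = 72010

Σk = 72010


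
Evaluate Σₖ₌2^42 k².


Σₖ₌2^42 k² = Σₖ₌₁^42 k² − Σₖ₌₁^1 k²
= 42·43·85/6 − 1·2·3/6
= 25585 − 1 = 25584

Σk² = 25584


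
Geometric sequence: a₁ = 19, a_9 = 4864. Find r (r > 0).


r^(n-1) = aₙ/a₁
r^8 = 4864/19 = 256
r = 256^(1/8)
= ±2; taking r > 0 gives r = 2

r = 2


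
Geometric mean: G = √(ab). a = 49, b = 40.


GM = √(49×40) = √1960 = 44.2719

GM = 44.2719


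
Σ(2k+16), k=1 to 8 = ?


Σ(2k+16) = 2·Σk + 16·n
= 2·36 + 16·8
= 72 + 128 = 200

Σ = 200


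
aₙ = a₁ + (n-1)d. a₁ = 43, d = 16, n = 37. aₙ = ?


aₙ = a₁ + (n-1)d
= 43 + (37-1)×16
= 43 + 576
= 619

a_37 = 619


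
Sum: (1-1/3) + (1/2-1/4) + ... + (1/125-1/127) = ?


Telescoping with gap 2: two head and two tail terms survive.
= (1 + 1/2) - (1/126 + 1/127)
= 3/2 - 1/126 - 1/127 = 11875/8001

Sum = 11875/8001


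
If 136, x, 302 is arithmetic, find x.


AM = (136 + 302)/2 = 438/2 = 219

AM = 219


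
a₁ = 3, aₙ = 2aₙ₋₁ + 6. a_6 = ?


Computing step by step:
a_1 = 3
a_2 = 12
a_3 = 30
a_4 = 66
a_5 = 138
a_6 = 282


a_6 = 282


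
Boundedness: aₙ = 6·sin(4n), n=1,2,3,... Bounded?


For all n, -1 ≤ sin(4n) ≤ 1, so -6 ≤ 6·sin(4n) ≤ 6
Lower bound: -6, Upper bound: 6
The sequence IS bounded

Bounded (-6 ≤ aₙ ≤ 6)


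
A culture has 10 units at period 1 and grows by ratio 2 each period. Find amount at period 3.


aₙ = a₁·r^(n-1)
= 10×2^2
= 10×4
= 40

a_3 = 40


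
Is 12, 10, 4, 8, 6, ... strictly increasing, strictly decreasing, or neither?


Differences: -2, -6, 4, -2
Difference at position 3 is +4 (> 0) but position 1 is -2 (< 0) — sequence both rises and falls
→ NOT monotonic

Not monotonic


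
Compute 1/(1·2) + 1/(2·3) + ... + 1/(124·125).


1/(k(k+1)) = 1/k - 1/(k+1) (partial fractions)
Telescoping: Σ = 1 - 1/125 = 124/125

Sum = 124/125


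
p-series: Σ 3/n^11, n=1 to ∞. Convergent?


p-series test: Σ c/n^p converges if p > 1, diverges if p ≤ 1 (constant c > 0 doesn't affect convergence).
p = 11
11 > 1 → CONVERGES

Converges (p = 11 > 1)


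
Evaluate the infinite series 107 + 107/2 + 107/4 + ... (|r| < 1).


S∞ = a₁/(1-r) = 107/(1 - 1/2)
= 107/(1/2)
= 214

S∞ = 214


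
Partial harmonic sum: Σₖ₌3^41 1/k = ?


Σₖ₌3^41 1/k = 1/3 + 1/4 + 1/5 + ... + 1/41
= 55819190615098733/19914562703599200
≈ 2.8029

Sum = 55819190615098733/19914562703599200 ≈ 2.8029


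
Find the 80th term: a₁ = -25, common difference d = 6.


aₙ = a₁ + (n-1)d
= -25 + (80-1)×6
= -25 + 474
= 449

a_80 = 449


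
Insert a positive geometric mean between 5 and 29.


GM = √(5×29) = √145 = 12.0416

GM = 12.0416


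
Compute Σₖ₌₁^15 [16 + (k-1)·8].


aₙ = 16 + (15-1)×8 = 128
Sₙ = n(a₁+aₙ)/2 = 15×(16+128)/2
= 15×144/2 = 1080

S_15 = 1080


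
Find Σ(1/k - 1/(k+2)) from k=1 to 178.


Telescoping with gap 2: two head and two tail terms survive.
= (1 + 1/2) - (1/179 + 1/180)
= 3/2 - 1/179 - 1/180 = 47971/32220

Sum = 47971/32220


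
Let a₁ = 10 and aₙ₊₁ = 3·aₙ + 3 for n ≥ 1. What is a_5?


Computing step by step:
a_1 = 10
a_2 = 33
a_3 = 102
a_4 = 309
a_5 = 930


a_5 = 930


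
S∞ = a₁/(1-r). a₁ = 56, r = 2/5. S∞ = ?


S∞ = a₁/(1-r) = 56/(1 - 2/5)
= 56/(3/5)
= 280/3

S∞ = 280/3


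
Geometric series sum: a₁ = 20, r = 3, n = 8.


Sₙ = 20×(3^8 - 1)/(3 - 1)
= 20×(6561 - 1)/2
= 20×6560/2
= 65600

S_8 = 65600


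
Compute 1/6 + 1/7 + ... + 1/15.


Σₖ₌6^15 1/k = 1/6 + 1/7 + 1/8 + 1/9 + 1/10 + 1/11 + 1/12 + 1/13 + 1/14 + 1/15
= 74587/72072
≈ 1.0349

Sum = 74587/72072 ≈ 1.0349


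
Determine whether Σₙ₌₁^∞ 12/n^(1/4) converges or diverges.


p-series test: Σ c/n^p converges if p > 1, diverges if p ≤ 1 (constant c > 0 doesn't affect convergence).
p = 1/4
1/4 ≤ 1 → DIVERGES

Diverges (p = 1/4 ≤ 1)


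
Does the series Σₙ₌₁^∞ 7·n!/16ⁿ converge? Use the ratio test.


aₙ = 7·n!/16^n
a_{n+1}/aₙ = (n+1)!/16^(n+1) × 16^n/n!  (constant 7 cancels)
= (n+1)/16
L = lim(n→∞) (n+1)/16 = ∞
L > 1 → series DIVERGES

Diverges (ratio test: L = ∞ > 1)


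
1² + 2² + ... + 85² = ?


n = 85
n(n+1)(2n+1)/6 = 85×86×171/6
= 1250010/6 = 208335

Σk² = 208335


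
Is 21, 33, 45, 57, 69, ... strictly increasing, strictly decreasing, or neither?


Differences: 12, 12, 12, 12
All differences > 0 → strictly INCREASING

Monotonically increasing


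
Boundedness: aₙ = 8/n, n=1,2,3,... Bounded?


a₁ = 8, a₂ = 8/2, a₃ = 8/3, ...
0 < aₙ ≤ 8 for all n ≥ 1
Lower bound: 0, Upper bound: 8
The sequence IS bounded

Bounded (0 < aₙ ≤ 8)


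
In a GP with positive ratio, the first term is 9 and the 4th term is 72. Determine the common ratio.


r^(n-1) = aₙ/a₁
r^3 = 72/9 = 8
r = 8^(1/3)
= 2

r = 2


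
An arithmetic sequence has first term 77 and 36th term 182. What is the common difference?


d = (aₙ - a₁)/(n-1)
= (182 - 77)/(36-1)
= 105/35 = 3

d = 3


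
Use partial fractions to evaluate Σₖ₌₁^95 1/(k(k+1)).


1/(k(k+1)) = 1/k - 1/(k+1) (partial fractions)
Telescoping: Σ = 1 - 1/96 = 95/96

Sum = 95/96


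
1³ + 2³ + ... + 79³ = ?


n(n+1)/2 = 79×80/2 = 3160
Σk³ = 3160² = 9985600

Σk³ = 9985600


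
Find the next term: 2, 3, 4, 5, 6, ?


Pattern: arithmetic (d=1)
Terms: 2, 3, 4, 5, 6
Next term = 7

Next term = 7


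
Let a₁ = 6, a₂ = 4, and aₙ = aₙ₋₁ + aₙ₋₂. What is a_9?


Computing iteratively: 6, 4, 10, 14, 24, 38, 62, 100, 162
a_9 = 162

a_9 = 162


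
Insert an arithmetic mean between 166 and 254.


AM = (166 + 254)/2 = 420/2 = 210

AM = 210


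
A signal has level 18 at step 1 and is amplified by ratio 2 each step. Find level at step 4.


aₙ = a₁·r^(n-1)
= 18×2^3
= 18×8
= 144

a_4 = 144


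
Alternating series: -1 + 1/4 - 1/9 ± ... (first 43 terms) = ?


S = -1 + 1/4 - 1/9 + 1/16 - 1/25 + 1/36 - 1/49 + 1/64 ± ...
= -0.8227
(Full series converges to -π²/12 ≈ -0.8225)

S_43 = -0.8227


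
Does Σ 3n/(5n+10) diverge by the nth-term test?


lim(n→∞) 3n/(5n+10) = 3/5 = 3/5  (divide numerator and denominator by n)
lim aₙ = 3/5 ≠ 0 → series DIVERGES

Diverges (lim aₙ = 3/5 ≠ 0)


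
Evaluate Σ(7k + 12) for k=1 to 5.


Σ(7k+12) = 7·Σk + 12·n
= 7·15 + 12·5
= 105 + 60 = 165

Σ = 165


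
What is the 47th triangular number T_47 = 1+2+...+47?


n(n+1)/2 = 47×48/2 = 2256/2 = 1128

Σk = 1128


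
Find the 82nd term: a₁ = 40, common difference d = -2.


aₙ = a₁ + (n-1)d
= 40 + (82-1)×-2
= 40 - 162
= -122

a_82 = -122


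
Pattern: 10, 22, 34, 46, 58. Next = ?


Pattern: arithmetic (d=12)
Terms: 10, 22, 34, 46, 58
Next term = 70

Next term = 70


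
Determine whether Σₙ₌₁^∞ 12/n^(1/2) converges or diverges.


p-series test: Σ c/n^p converges if p > 1, diverges if p ≤ 1 (constant c > 0 doesn't affect convergence).
p = 1/2
1/2 ≤ 1 → DIVERGES

Diverges (p = 1/2 ≤ 1)


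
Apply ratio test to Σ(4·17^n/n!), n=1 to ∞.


aₙ = 4·17^n/n!
a_{n+1}/aₙ = 17^(n+1)/(n+1)! × n!/17^n  (constant 4 cancels)
= 17/(n+1)
L = lim(n→∞) 17/(n+1) = 0
L < 1 → series CONVERGES

Converges (ratio test: L = 0 < 1)


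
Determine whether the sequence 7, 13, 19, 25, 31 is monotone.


Differences: 6, 6, 6, 6
All differences > 0 → strictly INCREASING

Monotonically increasing


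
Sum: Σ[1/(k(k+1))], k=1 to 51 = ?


1/(k(k+1)) = 1/k - 1/(k+1) (partial fractions)
Telescoping: Σ = 1 - 1/52 = 51/52

Sum = 51/52


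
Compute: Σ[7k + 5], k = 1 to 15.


Σ(7k+5) = 7·Σk + 5·n
= 7·120 + 5·15
= 840 + 75 = 915

Σ = 915


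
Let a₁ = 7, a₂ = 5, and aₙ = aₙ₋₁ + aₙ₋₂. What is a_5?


Computing iteratively: 7, 5, 12, 17, 29
a_5 = 29

a_5 = 29


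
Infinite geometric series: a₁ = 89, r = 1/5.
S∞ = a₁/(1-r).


S∞ = a₁/(1-r) = 89/(1 - 1/5)
= 89/(4/5)
= 445/4

S∞ = 445/4


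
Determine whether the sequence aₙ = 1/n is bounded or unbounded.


a₁ = 1, a₂ = 1/2, a₃ = 1/3, ...
0 < aₙ ≤ 1 for all n ≥ 1
Lower bound: 0, Upper bound: 1
The sequence IS bounded

Bounded (0 < aₙ ≤ 1)


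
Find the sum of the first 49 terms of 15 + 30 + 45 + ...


aₙ = 15 + (49-1)×15 = 735
Sₙ = n(a₁+aₙ)/2 = 49×(15+735)/2
= 49×750/2 = 18375

S_49 = 18375
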